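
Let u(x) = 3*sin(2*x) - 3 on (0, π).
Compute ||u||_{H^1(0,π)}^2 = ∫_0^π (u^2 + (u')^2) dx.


||u||_{H^1(0,π)}^2 = 63*π/2

u'(x) = 6*cos(2*x).
Expand u² and (u')² and integrate term by term on (0, π), using: for integers n ≥ 1, ∫_0^π sin²(nx) dx = ∫_0^π cos²(nx) dx = π/2; for n ≠ n', ∫_0^π sin(nx)sin(n'x) dx = ∫_0^π cos(nx)cos(n'x) dx = 0; and by product-to-sum, ∫_0^π sin(nx)cos(n'x) dx = ½∫_0^π [sin((n+n')x) + sin((n−n')x)] dx, which is 0 when n+n' is even and 2n/(n²−n'²) when n+n' is odd (it need not vanish on (0, π)). For the constant mode: ∫_0^π 1 dx = π, ∫_0^π cos(nx) dx = 0, ∫_0^π sin(nx) dx = (1−(−1)^n)/n.
  u² squared terms: (-3)²·∫1 dx = 9·π = 9*π;  (3)²·∫sin(2x)² dx = 9·π/2 = 9*π/2.
  u² cross terms: 2·(-3)·(3)·∫1·sin(2x) dx = -18·(0) = 0.
  So ∫_0^π u² dx = 9*π + 9*π/2 + 0 = 27*π/2.
  (u')² squared terms: (6)²·∫cos(2x)² dx = 36·π/2 = 18*π.
  So ∫_0^π (u')² dx = 18*π.
||u||_{H^1}^2 = (27*π/2) + (18*π) = 63*π/2.


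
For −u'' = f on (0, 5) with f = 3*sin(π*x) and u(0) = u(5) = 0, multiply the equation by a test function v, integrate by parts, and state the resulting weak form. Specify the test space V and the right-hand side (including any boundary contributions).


V = H^1_0(0, 5) (so v(0) = v(5) = 0); weak form: ∫_0^5 u'v' dx = ∫_0^5 (3*sin(π*x)) v dx for all v ∈ V.

Multiply both sides by a test function v and integrate from 0 to 5:
  ∫_0^5 −u''(x) v(x) dx = ∫_0^5 f(x) v(x) dx.
Integrate the LHS by parts once:
  ∫_0^5 −u'' v dx = −[u'(x) v(x)]_0^5 + ∫_0^5 u'(x) v'(x) dx.
Thus ∫_0^5 u'(x) v'(x) dx = ∫_0^5 f(x) v(x) dx + [u'(x) v(x)]_0^5.
Choose V so that boundary terms are either known or forced to vanish.
u is Dirichlet: u(0) = u(5) = 0. Let V = H^1_0(0, 5); then v(0) = v(5) = 0, and [u' v]_0^5 = 0.
Weak formulation: find u (satisfying any essential BC) such that ∫_0^5 u'(x) v'(x) dx = ∫_0^5 f v dx for all v ∈ V.
Substituting f(x) = 3*sin(π*x), the right-hand side is ∫_0^5 (3*sin(π*x)) v dx.


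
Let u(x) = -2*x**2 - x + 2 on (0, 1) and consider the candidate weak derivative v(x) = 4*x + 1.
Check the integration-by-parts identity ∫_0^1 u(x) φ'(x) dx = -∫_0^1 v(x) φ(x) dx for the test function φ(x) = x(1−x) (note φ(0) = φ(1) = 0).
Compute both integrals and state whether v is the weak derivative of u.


LHS = 1/2, RHS = -1/2. No, v is not the weak derivative of u.

u(x) = -2*x**2 - x + 2, classical derivative u'(x) = -4*x - 1.
φ(x) = x(1−x), so φ'(x) = 1 - 2*x.
Note φ(0) = φ(1) = 0, so the boundary term u·φ vanishes.
LHS = ∫_0^1 u(x) φ'(x) dx = ∫_0^1 (4*x^3 - 5*x + 2) dx. Term by term:
  ∫_0^1 4*x^3 dx = 1;  ∫_0^1 -5*x dx = -5/2;  ∫_0^1 2 dx = 2.
Sum: 1 − 5/2 + 2 = 1/2.
So LHS = 1/2.
∫_0^1 v(x) φ(x) dx = ∫_0^1 (-4*x^3 + 3*x^2 + x) dx. Term by term:
  ∫_0^1 -4*x^3 dx = -1;  ∫_0^1 3*x^2 dx = 1;  ∫_0^1 x dx = 1/2.
Sum: -1 + 1 + 1/2 = 1/2.
So RHS = -∫_0^1 v(x) φ(x) dx = -1/2.
LHS − RHS = 1 ≠ 0, so the identity fails.
(For a valid weak derivative the identity must hold for EVERY test function, in particular this one. The failure shows v is NOT the weak derivative of u.)
Correct weak derivative would be u'(x) = -4*x - 1.


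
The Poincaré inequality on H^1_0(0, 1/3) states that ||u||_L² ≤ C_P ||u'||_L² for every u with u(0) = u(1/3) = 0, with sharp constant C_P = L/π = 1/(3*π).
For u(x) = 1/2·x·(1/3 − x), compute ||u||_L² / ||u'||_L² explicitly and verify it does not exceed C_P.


||u||_L² / ||u'||_L² = sqrt(10)/30 < C_P = 1/(3*π).

u(x) = 1/2·x·(1/3 − x), so u'(x) = 1/6 - x.
u(x) = 1/2·x·(1/3 − x) vanishes at x = 0 and x = 1/3, so u ∈ H^1_0(0, 1/3). Differentiate via the product rule and integrate the resulting polynomials term by term.
  ∫_0^1/3 u² dx = ∫_0^1/3 (x^4/4 - x^3/6 + x^2/36) dx. Term by term:
    ∫_0^1/3 x^4/4 dx = 1/4860;  ∫_0^1/3 -x^3/6 dx = -1/1944;  ∫_0^1/3 x^2/36 dx = 1/2916.
  Sum: 1/4860 − 1/1944 + 1/2916 = 1/29160.
  ∫_0^1/3 (u')² dx = ∫_0^1/3 (x^2 - x/3 + 1/36) dx. Term by term:
    ∫_0^1/3 x^2 dx = 1/81;  ∫_0^1/3 -x/3 dx = -1/54;  ∫_0^1/3 1/36 dx = 1/108.
  Sum: 1/81 − 1/54 + 1/108 = 1/324.
∫_0^1/3 u² dx = 1/29160, so ||u||_L² = sqrt(10)/540.
∫_0^1/3 (u')² dx = 1/324, so ||u'||_L² = 1/18.
Ratio ||u||_L² / ||u'||_L² = sqrt(10)/30.
Sharp Poincaré constant on H^1_0(0, 1/3) is C_P = L/π = 1/(3*π), achieved by sin(3*π·x).
A polynomial bump cannot attain the sharp Poincaré constant (only the first sine eigenfunction does), so the ratio is strictly less than C_P, consistent with ||u||_L² ≤ C_P ||u'||_L².


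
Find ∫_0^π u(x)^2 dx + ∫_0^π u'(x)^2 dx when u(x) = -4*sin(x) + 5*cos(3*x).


||u||_{H^1(0,π)}^2 = 141*π

u'(x) = -15*sin(3*x) - 4*cos(x).
Expand u² and (u')² and integrate term by term on (0, π), using: for integers n ≥ 1, ∫_0^π sin²(nx) dx = ∫_0^π cos²(nx) dx = π/2; for n ≠ n', ∫_0^π sin(nx)sin(n'x) dx = ∫_0^π cos(nx)cos(n'x) dx = 0; and by product-to-sum, ∫_0^π sin(nx)cos(n'x) dx = ½∫_0^π [sin((n+n')x) + sin((n−n')x)] dx, which is 0 when n+n' is even and 2n/(n²−n'²) when n+n' is odd (it need not vanish on (0, π)).
  u² squared terms: (-4)²·∫sin(x)² dx = 16·π/2 = 8*π;  (5)²·∫cos(3x)² dx = 25·π/2 = 25*π/2.
  u² cross terms: 2·(-4)·(5)·∫sin(x)·cos(3x) dx = -40·(0) = 0.
  So ∫_0^π u² dx = 8*π + 25*π/2 + 0 = 41*π/2.
  (u')² squared terms: (-15)²·∫sin(3x)² dx = 225·π/2 = 225*π/2;  (-4)²·∫cos(x)² dx = 16·π/2 = 8*π.
  (u')² cross terms: 2·(-15)·(-4)·∫sin(3x)·cos(x) dx = 120·(0) = 0.
  So ∫_0^π (u')² dx = 225*π/2 + 8*π + 0 = 241*π/2.
||u||_{H^1}^2 = (41*π/2) + (241*π/2) = 141*π.


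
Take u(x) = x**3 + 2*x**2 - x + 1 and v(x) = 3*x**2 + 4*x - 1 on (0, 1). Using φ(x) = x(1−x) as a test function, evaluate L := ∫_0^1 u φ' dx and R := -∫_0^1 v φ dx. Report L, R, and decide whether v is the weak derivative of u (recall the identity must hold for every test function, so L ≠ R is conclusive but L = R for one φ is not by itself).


LHS = -19/60, RHS = -19/60. Yes, v = u' weakly.

u(x) = x**3 + 2*x**2 - x + 1, classical derivative u'(x) = 3*x**2 + 4*x - 1.
φ(x) = x(1−x), so φ'(x) = 1 - 2*x.
Note φ(0) = φ(1) = 0, so the boundary term u·φ vanishes.
LHS = ∫_0^1 u(x) φ'(x) dx = ∫_0^1 (-2*x^4 - 3*x^3 + 4*x^2 - 3*x + 1) dx. Term by term:
  ∫_0^1 -2*x^4 dx = -2/5;  ∫_0^1 -3*x^3 dx = -3/4;  ∫_0^1 4*x^2 dx = 4/3;
  ∫_0^1 -3*x dx = -3/2;  ∫_0^1 1 dx = 1.
Sum: -2/5 − 3/4 + 4/3 − 3/2 + 1 = -19/60.
So LHS = -19/60.
∫_0^1 v(x) φ(x) dx = ∫_0^1 (-3*x^4 - x^3 + 5*x^2 - x) dx. Term by term:
  ∫_0^1 -3*x^4 dx = -3/5;  ∫_0^1 -x^3 dx = -1/4;  ∫_0^1 5*x^2 dx = 5/3;
  ∫_0^1 -x dx = -1/2.
Sum: -3/5 − 1/4 + 5/3 − 1/2 = 19/60.
So RHS = -∫_0^1 v(x) φ(x) dx = -19/60.
LHS = RHS, so the identity holds for this test φ.
Moreover u is smooth here and v(x) = u'(x) = 3*x**2 + 4*x - 1 pointwise, so the identity holds for every test function. Hence v is the weak derivative of u.


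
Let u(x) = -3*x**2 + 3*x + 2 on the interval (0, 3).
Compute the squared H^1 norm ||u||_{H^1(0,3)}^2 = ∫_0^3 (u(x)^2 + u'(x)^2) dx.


||u||_{H^1}^2 = 3009/10

The H^1 norm (squared) on an interval (0, L) is
  ||u||_{H^1}^2 = ∫_0^L u(x)^2 dx + ∫_0^L u'(x)^2 dx.
Compute u'(x) = 3 - 6*x.
Then u(x)^2 = 9*x**4 - 18*x**3 - 3*x**2 + 12*x + 4 and u'(x)^2 = 36*x**2 - 36*x + 9.
Integrate each monomial from 0 to 3 using ∫_0^3 c·x^n dx = c·3^(n+1)/(n+1):
  ∫_0^3 u(x)^2 dx = ∫_0^3 (9*x^4 - 18*x^3 - 3*x^2 + 12*x + 4) dx. Term by term:
    ∫_0^3 9*x^4 dx = 2187/5;  ∫_0^3 -18*x^3 dx = -729/2;  ∫_0^3 -3*x^2 dx = -27;
    ∫_0^3 12*x dx = 54;  ∫_0^3 4 dx = 12.
  Sum: 2187/5 − 729/2 − 27 + 54 + 12 = 1119/10.
  ∫_0^3 u'(x)^2 dx = ∫_0^3 (36*x^2 - 36*x + 9) dx. Term by term:
    ∫_0^3 36*x^2 dx = 324;  ∫_0^3 -36*x dx = -162;  ∫_0^3 9 dx = 27.
  Sum: 324 − 162 + 27 = 189.
Adding: ||u||_{H^1}^2 = 1119/10 + 189 = 3009/10.


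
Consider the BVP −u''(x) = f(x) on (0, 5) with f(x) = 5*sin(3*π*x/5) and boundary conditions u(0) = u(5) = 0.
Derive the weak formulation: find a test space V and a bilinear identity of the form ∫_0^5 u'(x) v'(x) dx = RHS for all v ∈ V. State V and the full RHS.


V = H^1_0(0, 5) (so v(0) = v(5) = 0); weak form: ∫_0^5 u'v' dx = ∫_0^5 (5*sin(3*π*x/5)) v dx for all v ∈ V.

Multiply both sides by a test function v and integrate from 0 to 5:
  ∫_0^5 −u''(x) v(x) dx = ∫_0^5 f(x) v(x) dx.
Integrate the LHS by parts once:
  ∫_0^5 −u'' v dx = −[u'(x) v(x)]_0^5 + ∫_0^5 u'(x) v'(x) dx.
Thus ∫_0^5 u'(x) v'(x) dx = ∫_0^5 f(x) v(x) dx + [u'(x) v(x)]_0^5.
Choose V so that boundary terms are either known or forced to vanish.
u is Dirichlet: u(0) = u(5) = 0. Let V = H^1_0(0, 5); then v(0) = v(5) = 0, and [u' v]_0^5 = 0.
Weak formulation: find u (satisfying any essential BC) such that ∫_0^5 u'(x) v'(x) dx = ∫_0^5 f v dx for all v ∈ V.
Substituting f(x) = 5*sin(3*π*x/5), the right-hand side is ∫_0^5 (5*sin(3*π*x/5)) v dx.


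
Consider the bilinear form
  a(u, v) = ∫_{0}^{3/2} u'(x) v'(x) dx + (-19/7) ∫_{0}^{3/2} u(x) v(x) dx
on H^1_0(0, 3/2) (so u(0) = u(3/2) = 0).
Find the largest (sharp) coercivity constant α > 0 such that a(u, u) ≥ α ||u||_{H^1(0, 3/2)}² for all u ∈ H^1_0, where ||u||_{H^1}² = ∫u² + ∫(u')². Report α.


α = (-171 + 28*π^2)/(7*(9 + 4*π^2))

Coercivity of a(·,·) on H^1_0(0, 3/2) means a(u, u) ≥ α ||u||_{H^1}² for every u ∈ H^1_0.
The interval has length L = 3/2, and Poincaré/coercivity depend only on L. Here a(u, u) = ∫(u')² + (-19/7)·∫u².
Here c = -19/7 < 0 with |c| < (π/L)² = 4*π^2/9, so coercivity still holds. The condition a(u,u) ≥ α||u||_{H^1}² reads (1−α)∫(u')² ≥ (α−c)∫u². Any admissible α is ≤ 1 (rapidly oscillating u have ∫u²/∫(u')² → 0), and α = 1 would force 0 ≥ (1−c)∫u², impossible since c < 1; so 1−α > 0. By the sharp Poincaré inequality on H^1_0 of an interval of length L, ∫(u')² ≥ (π/L)²∫u² with equality for the first sine mode sin(π(x−x₀)/L) (x₀ the left endpoint), so the inequality holds for all u iff (1−α)(π/L)² ≥ α − c, i.e. α ≤ ((π/L)² + c)/((π/L)² + 1) = (1 + c(L/π)²)/(1 + (L/π)²). (Direct route, valid since c ≤ 0: Poincaré gives c∫u² ≥ c(L/π)²∫(u')², so a(u,u) ≥ (1 + c(L/π)²)∫(u')², while ||u||_{H^1}² ≤ (1 + (L/π)²)∫(u')²; dividing yields the same α.) With (π/L)² = 4*π^2/9 and c = -19/7, the largest admissible constant is α = ((π/L)² + c)/((π/L)² + 1).
Simplifying, α = (-171 + 28*π^2)/(7*(9 + 4*π^2)).


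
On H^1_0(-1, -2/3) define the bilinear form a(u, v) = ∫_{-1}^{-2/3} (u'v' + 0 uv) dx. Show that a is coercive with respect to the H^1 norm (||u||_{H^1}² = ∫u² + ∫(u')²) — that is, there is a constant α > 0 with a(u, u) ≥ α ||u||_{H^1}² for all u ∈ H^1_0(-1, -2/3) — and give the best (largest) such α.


α = 9*π^2/(1 + 9*π^2)

Coercivity of a(·,·) on H^1_0(-1, -2/3) means a(u, u) ≥ α ||u||_{H^1}² for every u ∈ H^1_0.
The interval has length L = 1/3, and Poincaré/coercivity depend only on L. Here a(u, u) = ∫(u')² + (0)·∫u².
Here c = 0, so a(u,u) = ∫(u')² alone. The condition a(u,u) ≥ α||u||_{H^1}² reads (1−α)∫(u')² ≥ (α−c)∫u². Any admissible α is ≤ 1 (rapidly oscillating u have ∫u²/∫(u')² → 0), and α = 1 would force 0 ≥ (1−c)∫u², impossible since c < 1; so 1−α > 0. By the sharp Poincaré inequality on H^1_0 of an interval of length L, ∫(u')² ≥ (π/L)²∫u² with equality for the first sine mode sin(π(x−x₀)/L) (x₀ the left endpoint), so the inequality holds for all u iff (1−α)(π/L)² ≥ α − c, i.e. α ≤ ((π/L)² + c)/((π/L)² + 1) = (1 + c(L/π)²)/(1 + (L/π)²). (Direct route, valid since c ≤ 0: Poincaré gives c∫u² ≥ c(L/π)²∫(u')², so a(u,u) ≥ (1 + c(L/π)²)∫(u')², while ||u||_{H^1}² ≤ (1 + (L/π)²)∫(u')²; dividing yields the same α.) With (π/L)² = 9*π^2 and c = 0, the largest admissible constant is α = ((π/L)² + c)/((π/L)² + 1).
Simplifying, α = 9*π^2/(1 + 9*π^2).


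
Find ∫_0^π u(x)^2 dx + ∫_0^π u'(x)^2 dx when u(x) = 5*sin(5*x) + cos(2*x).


||u||_{H^1(0,π)}^2 = 500/21 + 655*π/2

u'(x) = -2*sin(2*x) + 25*cos(5*x).
Expand u² and (u')² and integrate term by term on (0, π), using: for integers n ≥ 1, ∫_0^π sin²(nx) dx = ∫_0^π cos²(nx) dx = π/2; for n ≠ n', ∫_0^π sin(nx)sin(n'x) dx = ∫_0^π cos(nx)cos(n'x) dx = 0; and by product-to-sum, ∫_0^π sin(nx)cos(n'x) dx = ½∫_0^π [sin((n+n')x) + sin((n−n')x)] dx, which is 0 when n+n' is even and 2n/(n²−n'²) when n+n' is odd (it need not vanish on (0, π)).
  u² squared terms: (5)²·∫sin(5x)² dx = 25·π/2 = 25*π/2;  (1)²·∫cos(2x)² dx = 1·π/2 = π/2.
  u² cross terms: 2·(5)·(1)·∫sin(5x)·cos(2x) dx = 10·(10/21) = 100/21.
  So ∫_0^π u² dx = 25*π/2 + π/2 + 100/21 = 100/21 + 13*π.
  (u')² squared terms: (-2)²·∫sin(2x)² dx = 4·π/2 = 2*π;  (25)²·∫cos(5x)² dx = 625·π/2 = 625*π/2.
  (u')² cross terms: 2·(-2)·(25)·∫sin(2x)·cos(5x) dx = -100·(-4/21) = 400/21.
  So ∫_0^π (u')² dx = 2*π + 625*π/2 + 400/21 = 400/21 + 629*π/2.
||u||_{H^1}^2 = (100/21 + 13*π) + (400/21 + 629*π/2) = 500/21 + 655*π/2.


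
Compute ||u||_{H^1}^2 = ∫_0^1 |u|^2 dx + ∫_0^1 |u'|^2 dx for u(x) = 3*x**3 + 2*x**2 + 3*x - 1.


||u||_{H^1}^2 = 6117/70

The H^1 norm (squared) on an interval (0, L) is
  ||u||_{H^1}^2 = ∫_0^L u(x)^2 dx + ∫_0^L u'(x)^2 dx.
Compute u'(x) = 9*x**2 + 4*x + 3.
Then u(x)^2 = 9*x**6 + 12*x**5 + 22*x**4 + 6*x**3 + 5*x**2 - 6*x + 1 and u'(x)^2 = 81*x**4 + 72*x**3 + 70*x**2 + 24*x + 9.
Integrate each monomial from 0 to 1 using ∫_0^1 c·x^n dx = c·1^(n+1)/(n+1):
  ∫_0^1 u(x)^2 dx = ∫_0^1 (9*x^6 + 12*x^5 + 22*x^4 + 6*x^3 + 5*x^2 - 6*x + 1) dx. Term by term:
    ∫_0^1 9*x^6 dx = 9/7;  ∫_0^1 12*x^5 dx = 2;  ∫_0^1 22*x^4 dx = 22/5;
    ∫_0^1 6*x^3 dx = 3/2;  ∫_0^1 5*x^2 dx = 5/3;  ∫_0^1 -6*x dx = -3;
    ∫_0^1 1 dx = 1.
  Sum: 9/7 + 2 + 22/5 + 3/2 + 5/3 − 3 + 1 = 1859/210.
  ∫_0^1 u'(x)^2 dx = ∫_0^1 (81*x^4 + 72*x^3 + 70*x^2 + 24*x + 9) dx. Term by term:
    ∫_0^1 81*x^4 dx = 81/5;  ∫_0^1 72*x^3 dx = 18;  ∫_0^1 70*x^2 dx = 70/3;
    ∫_0^1 24*x dx = 12;  ∫_0^1 9 dx = 9.
  Sum: 81/5 + 18 + 70/3 + 12 + 9 = 1178/15.
Adding: ||u||_{H^1}^2 = 1859/210 + 1178/15 = 6117/70.


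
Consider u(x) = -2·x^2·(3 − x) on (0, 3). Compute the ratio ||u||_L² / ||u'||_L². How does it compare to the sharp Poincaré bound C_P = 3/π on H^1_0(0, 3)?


||u||_L² / ||u'||_L² = 3*sqrt(14)/14 < C_P = 3/π.

u(x) = -2·x^2·(3 − x), so u'(x) = 6*x*(x - 2).
u(x) = -2·x^2·(3 − x) vanishes at x = 0 and x = 3, so u ∈ H^1_0(0, 3). Differentiate via the product rule and integrate the resulting polynomials term by term.
  ∫_0^3 u² dx = ∫_0^3 (4*x^6 - 24*x^5 + 36*x^4) dx. Term by term:
    ∫_0^3 4*x^6 dx = 8748/7;  ∫_0^3 -24*x^5 dx = -2916;  ∫_0^3 36*x^4 dx = 8748/5.
  Sum: 8748/7 − 2916 + 8748/5 = 2916/35.
  ∫_0^3 (u')² dx = ∫_0^3 (36*x^4 - 144*x^3 + 144*x^2) dx. Term by term:
    ∫_0^3 36*x^4 dx = 8748/5;  ∫_0^3 -144*x^3 dx = -2916;  ∫_0^3 144*x^2 dx = 1296.
  Sum: 8748/5 − 2916 + 1296 = 648/5.
∫_0^3 u² dx = 2916/35, so ||u||_L² = 54*sqrt(35)/35.
∫_0^3 (u')² dx = 648/5, so ||u'||_L² = 18*sqrt(10)/5.
Ratio ||u||_L² / ||u'||_L² = 3*sqrt(14)/14.
Sharp Poincaré constant on H^1_0(0, 3) is C_P = L/π = 3/π, achieved by sin(π/3·x).
A polynomial bump cannot attain the sharp Poincaré constant (only the first sine eigenfunction does), so the ratio is strictly less than C_P, consistent with ||u||_L² ≤ C_P ||u'||_L².


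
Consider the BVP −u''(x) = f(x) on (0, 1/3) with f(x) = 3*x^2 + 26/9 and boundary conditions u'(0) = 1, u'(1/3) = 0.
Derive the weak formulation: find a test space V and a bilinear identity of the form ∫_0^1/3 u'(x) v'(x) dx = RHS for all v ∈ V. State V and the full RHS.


V = H^1(0, 1/3) (v unrestricted at boundary; u is determined up to an additive constant); weak form: ∫_0^1/3 u'v' dx = ∫_0^1/3 (3*x^2 + 26/9) v dx − v(0) for all v ∈ V.

Multiply both sides by a test function v and integrate from 0 to 1/3:
  ∫_0^1/3 −u''(x) v(x) dx = ∫_0^1/3 f(x) v(x) dx.
Integrate the LHS by parts once:
  ∫_0^1/3 −u'' v dx = −[u'(x) v(x)]_0^1/3 + ∫_0^1/3 u'(x) v'(x) dx.
Thus ∫_0^1/3 u'(x) v'(x) dx = ∫_0^1/3 f(x) v(x) dx + [u'(x) v(x)]_0^1/3.
Choose V so that boundary terms are either known or forced to vanish.
u has inhomogeneous Neumann u'(0) = 1, u'(1/3) = 0. [u' v]_0^1/3 = (0)·v(1/3) − (1)·v(0) = − v(0). Take V = H^1(0, 1/3); boundary term becomes part of RHS.
Weak formulation: find u (satisfying any essential BC) such that ∫_0^1/3 u'(x) v'(x) dx = ∫_0^1/3 f v dx − v(0) for all v ∈ V (Neumann data are natural BCs: they enter the RHS as boundary terms).
Substituting f(x) = 3*x^2 + 26/9, the right-hand side is ∫_0^1/3 (3*x^2 + 26/9) v dx − v(0).
Compatibility check (pure Neumann): taking v ≡ 1 ∈ V gives 0 = ∫_0^1/3 f dx + (0) − (1), i.e. ∫_0^1/3 f dx must equal u'(0) − u'(1/3) = 1. Indeed ∫_0^1/3 (3*x^2 + 26/9) dx = 1, so the data are compatible. The solution is then unique only up to an additive constant (fix it e.g. by requiring ∫_0^1/3 u dx = 0).


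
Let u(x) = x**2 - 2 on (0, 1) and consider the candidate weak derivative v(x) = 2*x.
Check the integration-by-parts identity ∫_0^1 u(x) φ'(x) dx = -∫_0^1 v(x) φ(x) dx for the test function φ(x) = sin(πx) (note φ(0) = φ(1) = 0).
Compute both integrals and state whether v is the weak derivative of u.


LHS = -2/π, RHS = -2/π. Yes, v = u' weakly.

u(x) = x**2 - 2, classical derivative u'(x) = 2*x.
φ(x) = sin(πx), so φ'(x) = π*cos(π*x).
Note φ(0) = φ(1) = 0, so the boundary term u·φ vanishes.
LHS = ∫_0^1 u(x) φ'(x) dx = ∫_0^1 (π*x^2*cos(π*x) - 2*π*cos(π*x)) dx. Term by term:
  ∫_0^1 -2*π*cos(π*x) dx = 0;  ∫_0^1 π*x^2*cos(π*x) dx = -2/π.
Sum: 0 − 2/π = -2/π.
So LHS = -2/π.
∫_0^1 v(x) φ(x) dx = ∫_0^1 (2*x*sin(π*x)) dx. Term by term:
  ∫_0^1 2*x*sin(π*x) dx = 2/π.
So RHS = -∫_0^1 v(x) φ(x) dx = -2/π.
LHS = RHS, so the identity holds for this test φ.
Moreover u is smooth here and v(x) = u'(x) = 2*x pointwise, so the identity holds for every test function. Hence v is the weak derivative of u.


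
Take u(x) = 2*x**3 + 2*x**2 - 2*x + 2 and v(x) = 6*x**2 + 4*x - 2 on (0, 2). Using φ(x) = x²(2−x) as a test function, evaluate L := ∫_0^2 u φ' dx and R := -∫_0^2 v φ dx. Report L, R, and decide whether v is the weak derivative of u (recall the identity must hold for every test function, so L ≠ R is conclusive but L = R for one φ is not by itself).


LHS = -248/15, RHS = -248/15. Yes, v = u' weakly.

u(x) = 2*x**3 + 2*x**2 - 2*x + 2, classical derivative u'(x) = 6*x**2 + 4*x - 2.
φ(x) = x²(2−x), so φ'(x) = x*(4 - 3*x).
Note φ(0) = φ(2) = 0, so the boundary term u·φ vanishes.
LHS = ∫_0^2 u(x) φ'(x) dx = ∫_0^2 (-6*x^5 + 2*x^4 + 14*x^3 - 14*x^2 + 8*x) dx. Term by term:
  ∫_0^2 -6*x^5 dx = -64;  ∫_0^2 2*x^4 dx = 64/5;  ∫_0^2 14*x^3 dx = 56;
  ∫_0^2 -14*x^2 dx = -112/3;  ∫_0^2 8*x dx = 16.
Sum: -64 + 64/5 + 56 − 112/3 + 16 = -248/15.
So LHS = -248/15.
∫_0^2 v(x) φ(x) dx = ∫_0^2 (-6*x^5 + 8*x^4 + 10*x^3 - 4*x^2) dx. Term by term:
  ∫_0^2 -6*x^5 dx = -64;  ∫_0^2 8*x^4 dx = 256/5;  ∫_0^2 10*x^3 dx = 40;
  ∫_0^2 -4*x^2 dx = -32/3.
Sum: -64 + 256/5 + 40 − 32/3 = 248/15.
So RHS = -∫_0^2 v(x) φ(x) dx = -248/15.
LHS = RHS, so the identity holds for this test φ.
Moreover u is smooth here and v(x) = u'(x) = 6*x**2 + 4*x - 2 pointwise, so the identity holds for every test function. Hence v is the weak derivative of u.


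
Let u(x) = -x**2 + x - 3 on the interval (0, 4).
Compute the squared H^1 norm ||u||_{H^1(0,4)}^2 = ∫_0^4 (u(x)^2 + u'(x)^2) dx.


||u||_{H^1}^2 = 4072/15

The H^1 norm (squared) on an interval (0, L) is
  ||u||_{H^1}^2 = ∫_0^L u(x)^2 dx + ∫_0^L u'(x)^2 dx.
Compute u'(x) = 1 - 2*x.
Then u(x)^2 = x**4 - 2*x**3 + 7*x**2 - 6*x + 9 and u'(x)^2 = 4*x**2 - 4*x + 1.
Integrate each monomial from 0 to 4 using ∫_0^4 c·x^n dx = c·4^(n+1)/(n+1):
  ∫_0^4 u(x)^2 dx = ∫_0^4 (x^4 - 2*x^3 + 7*x^2 - 6*x + 9) dx. Term by term:
    ∫_0^4 x^4 dx = 1024/5;  ∫_0^4 -2*x^3 dx = -128;  ∫_0^4 7*x^2 dx = 448/3;
    ∫_0^4 -6*x dx = -48;  ∫_0^4 9 dx = 36.
  Sum: 1024/5 − 128 + 448/3 − 48 + 36 = 3212/15.
  ∫_0^4 u'(x)^2 dx = ∫_0^4 (4*x^2 - 4*x + 1) dx. Term by term:
    ∫_0^4 4*x^2 dx = 256/3;  ∫_0^4 -4*x dx = -32;  ∫_0^4 1 dx = 4.
  Sum: 256/3 − 32 + 4 = 172/3.
Adding: ||u||_{H^1}^2 = 3212/15 + 172/3 = 4072/15.


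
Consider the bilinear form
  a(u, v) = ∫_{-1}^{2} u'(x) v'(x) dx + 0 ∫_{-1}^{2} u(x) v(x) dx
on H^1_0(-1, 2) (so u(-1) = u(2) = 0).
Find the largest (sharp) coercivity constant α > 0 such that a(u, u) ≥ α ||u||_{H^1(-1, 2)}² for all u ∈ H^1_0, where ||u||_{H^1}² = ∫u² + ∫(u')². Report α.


α = π^2/(9 + π^2)

Coercivity of a(·,·) on H^1_0(-1, 2) means a(u, u) ≥ α ||u||_{H^1}² for every u ∈ H^1_0.
The interval has length L = 3, and Poincaré/coercivity depend only on L. Here a(u, u) = ∫(u')² + (0)·∫u².
Here c = 0, so a(u,u) = ∫(u')² alone. The condition a(u,u) ≥ α||u||_{H^1}² reads (1−α)∫(u')² ≥ (α−c)∫u². Any admissible α is ≤ 1 (rapidly oscillating u have ∫u²/∫(u')² → 0), and α = 1 would force 0 ≥ (1−c)∫u², impossible since c < 1; so 1−α > 0. By the sharp Poincaré inequality on H^1_0 of an interval of length L, ∫(u')² ≥ (π/L)²∫u² with equality for the first sine mode sin(π(x−x₀)/L) (x₀ the left endpoint), so the inequality holds for all u iff (1−α)(π/L)² ≥ α − c, i.e. α ≤ ((π/L)² + c)/((π/L)² + 1) = (1 + c(L/π)²)/(1 + (L/π)²). (Direct route, valid since c ≤ 0: Poincaré gives c∫u² ≥ c(L/π)²∫(u')², so a(u,u) ≥ (1 + c(L/π)²)∫(u')², while ||u||_{H^1}² ≤ (1 + (L/π)²)∫(u')²; dividing yields the same α.) With (π/L)² = π^2/9 and c = 0, the largest admissible constant is α = ((π/L)² + c)/((π/L)² + 1).
Simplifying, α = π^2/(9 + π^2).


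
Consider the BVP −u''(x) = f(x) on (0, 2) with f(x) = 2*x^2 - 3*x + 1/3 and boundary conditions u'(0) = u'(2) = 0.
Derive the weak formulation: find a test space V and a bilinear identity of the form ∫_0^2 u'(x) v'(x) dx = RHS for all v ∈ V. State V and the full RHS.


V = H^1(0, 2) (no boundary constraint on v; u is determined up to an additive constant); weak form: ∫_0^2 u'v' dx = ∫_0^2 (2*x^2 - 3*x + 1/3) v dx for all v ∈ V.

Multiply both sides by a test function v and integrate from 0 to 2:
  ∫_0^2 −u''(x) v(x) dx = ∫_0^2 f(x) v(x) dx.
Integrate the LHS by parts once:
  ∫_0^2 −u'' v dx = −[u'(x) v(x)]_0^2 + ∫_0^2 u'(x) v'(x) dx.
Thus ∫_0^2 u'(x) v'(x) dx = ∫_0^2 f(x) v(x) dx + [u'(x) v(x)]_0^2.
Choose V so that boundary terms are either known or forced to vanish.
u has homogeneous Neumann: u'(0) = u'(2) = 0. So [u' v]_0^2 = 0·v(2) − 0·v(0) = 0 for any v; take V = H^1(0, 2).
Weak formulation: find u (satisfying any essential BC) such that ∫_0^2 u'(x) v'(x) dx = ∫_0^2 f v dx for all v ∈ V (homogeneous Neumann, so boundary terms vanish).
Substituting f(x) = 2*x^2 - 3*x + 1/3, the right-hand side is ∫_0^2 (2*x^2 - 3*x + 1/3) v dx.
Compatibility check (pure Neumann): taking v ≡ 1 ∈ V gives 0 = ∫_0^2 f dx + (0) − (0), i.e. ∫_0^2 f dx must equal u'(0) − u'(2) = 0. Indeed ∫_0^2 (2*x^2 - 3*x + 1/3) dx = 0, so the data are compatible. The solution is then unique only up to an additive constant (fix it e.g. by requiring ∫_0^2 u dx = 0).


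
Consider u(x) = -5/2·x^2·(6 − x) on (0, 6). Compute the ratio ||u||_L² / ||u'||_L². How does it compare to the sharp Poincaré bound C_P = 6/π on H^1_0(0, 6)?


||u||_L² / ||u'||_L² = 3*sqrt(14)/7 < C_P = 6/π.

u(x) = -5/2·x^2·(6 − x), so u'(x) = 15*x*(x - 4)/2.
u(x) = -5/2·x^2·(6 − x) vanishes at x = 0 and x = 6, so u ∈ H^1_0(0, 6). Differentiate via the product rule and integrate the resulting polynomials term by term.
  ∫_0^6 u² dx = ∫_0^6 (25*x^6/4 - 75*x^5 + 225*x^4) dx. Term by term:
    ∫_0^6 25*x^6/4 dx = 1749600/7;  ∫_0^6 -75*x^5 dx = -583200;  ∫_0^6 225*x^4 dx = 349920.
  Sum: 1749600/7 − 583200 + 349920 = 116640/7.
  ∫_0^6 (u')² dx = ∫_0^6 (225*x^4/4 - 450*x^3 + 900*x^2) dx. Term by term:
    ∫_0^6 225*x^4/4 dx = 87480;  ∫_0^6 -450*x^3 dx = -145800;  ∫_0^6 900*x^2 dx = 64800.
  Sum: 87480 − 145800 + 64800 = 6480.
∫_0^6 u² dx = 116640/7, so ||u||_L² = 108*sqrt(70)/7.
∫_0^6 (u')² dx = 6480, so ||u'||_L² = 36*sqrt(5).
Ratio ||u||_L² / ||u'||_L² = 3*sqrt(14)/7.
Sharp Poincaré constant on H^1_0(0, 6) is C_P = L/π = 6/π, achieved by sin(π/6·x).
A polynomial bump cannot attain the sharp Poincaré constant (only the first sine eigenfunction does), so the ratio is strictly less than C_P, consistent with ||u||_L² ≤ C_P ||u'||_L².


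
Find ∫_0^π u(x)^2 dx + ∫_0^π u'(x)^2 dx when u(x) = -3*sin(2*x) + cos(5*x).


||u||_{H^1(0,π)}^2 = 208/7 + 71*π/2

u'(x) = -5*sin(5*x) - 6*cos(2*x).
Expand u² and (u')² and integrate term by term on (0, π), using: for integers n ≥ 1, ∫_0^π sin²(nx) dx = ∫_0^π cos²(nx) dx = π/2; for n ≠ n', ∫_0^π sin(nx)sin(n'x) dx = ∫_0^π cos(nx)cos(n'x) dx = 0; and by product-to-sum, ∫_0^π sin(nx)cos(n'x) dx = ½∫_0^π [sin((n+n')x) + sin((n−n')x)] dx, which is 0 when n+n' is even and 2n/(n²−n'²) when n+n' is odd (it need not vanish on (0, π)).
  u² squared terms: (-3)²·∫sin(2x)² dx = 9·π/2 = 9*π/2;  (1)²·∫cos(5x)² dx = 1·π/2 = π/2.
  u² cross terms: 2·(-3)·(1)·∫sin(2x)·cos(5x) dx = -6·(-4/21) = 8/7.
  So ∫_0^π u² dx = 9*π/2 + π/2 + 8/7 = 8/7 + 5*π.
  (u')² squared terms: (-6)²·∫cos(2x)² dx = 36·π/2 = 18*π;  (-5)²·∫sin(5x)² dx = 25·π/2 = 25*π/2.
  (u')² cross terms: 2·(-6)·(-5)·∫cos(2x)·sin(5x) dx = 60·(10/21) = 200/7.
  So ∫_0^π (u')² dx = 18*π + 25*π/2 + 200/7 = 200/7 + 61*π/2.
||u||_{H^1}^2 = (8/7 + 5*π) + (200/7 + 61*π/2) = 208/7 + 71*π/2.


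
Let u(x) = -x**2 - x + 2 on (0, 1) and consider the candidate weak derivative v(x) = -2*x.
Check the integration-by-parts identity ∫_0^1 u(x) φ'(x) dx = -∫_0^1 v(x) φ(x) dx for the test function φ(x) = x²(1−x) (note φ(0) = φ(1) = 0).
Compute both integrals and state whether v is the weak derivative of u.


LHS = 11/60, RHS = 1/10. No, v is not the weak derivative of u.

u(x) = -x**2 - x + 2, classical derivative u'(x) = -2*x - 1.
φ(x) = x²(1−x), so φ'(x) = x*(2 - 3*x).
Note φ(0) = φ(1) = 0, so the boundary term u·φ vanishes.
LHS = ∫_0^1 u(x) φ'(x) dx = ∫_0^1 (3*x^4 + x^3 - 8*x^2 + 4*x) dx. Term by term:
  ∫_0^1 3*x^4 dx = 3/5;  ∫_0^1 x^3 dx = 1/4;  ∫_0^1 -8*x^2 dx = -8/3;
  ∫_0^1 4*x dx = 2.
Sum: 3/5 + 1/4 − 8/3 + 2 = 11/60.
So LHS = 11/60.
∫_0^1 v(x) φ(x) dx = ∫_0^1 (2*x^4 - 2*x^3) dx. Term by term:
  ∫_0^1 2*x^4 dx = 2/5;  ∫_0^1 -2*x^3 dx = -1/2.
Sum: 2/5 − 1/2 = -1/10.
So RHS = -∫_0^1 v(x) φ(x) dx = 1/10.
LHS − RHS = 1/12 ≠ 0, so the identity fails.
(For a valid weak derivative the identity must hold for EVERY test function, in particular this one. The failure shows v is NOT the weak derivative of u.)
Correct weak derivative would be u'(x) = -2*x - 1.


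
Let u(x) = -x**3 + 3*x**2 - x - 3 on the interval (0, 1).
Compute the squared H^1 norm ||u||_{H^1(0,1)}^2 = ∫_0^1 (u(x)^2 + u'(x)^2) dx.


||u||_{H^1}^2 = 199/21

The H^1 norm (squared) on an interval (0, L) is
  ||u||_{H^1}^2 = ∫_0^L u(x)^2 dx + ∫_0^L u'(x)^2 dx.
Compute u'(x) = -3*x**2 + 6*x - 1.
Then u(x)^2 = x**6 - 6*x**5 + 11*x**4 - 17*x**2 + 6*x + 9 and u'(x)^2 = 9*x**4 - 36*x**3 + 42*x**2 - 12*x + 1.
Integrate each monomial from 0 to 1 using ∫_0^1 c·x^n dx = c·1^(n+1)/(n+1):
  ∫_0^1 u(x)^2 dx = ∫_0^1 (x^6 - 6*x^5 + 11*x^4 - 17*x^2 + 6*x + 9) dx. Term by term:
    ∫_0^1 x^6 dx = 1/7;  ∫_0^1 -6*x^5 dx = -1;  ∫_0^1 11*x^4 dx = 11/5;
    ∫_0^1 -17*x^2 dx = -17/3;  ∫_0^1 6*x dx = 3;  ∫_0^1 9 dx = 9.
  Sum: 1/7 − 1 + 11/5 − 17/3 + 3 + 9 = 806/105.
  ∫_0^1 u'(x)^2 dx = ∫_0^1 (9*x^4 - 36*x^3 + 42*x^2 - 12*x + 1) dx. Term by term:
    ∫_0^1 9*x^4 dx = 9/5;  ∫_0^1 -36*x^3 dx = -9;  ∫_0^1 42*x^2 dx = 14;
    ∫_0^1 -12*x dx = -6;  ∫_0^1 1 dx = 1.
  Sum: 9/5 − 9 + 14 − 6 + 1 = 9/5.
Adding: ||u||_{H^1}^2 = 806/105 + 9/5 = 199/21.


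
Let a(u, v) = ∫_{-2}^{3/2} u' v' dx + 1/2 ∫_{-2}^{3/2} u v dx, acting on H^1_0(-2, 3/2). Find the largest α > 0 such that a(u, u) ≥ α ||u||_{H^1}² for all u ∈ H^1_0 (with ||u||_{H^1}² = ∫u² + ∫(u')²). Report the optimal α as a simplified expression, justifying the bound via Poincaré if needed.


α = (49 + 8*π^2)/(2*(4*π^2 + 49))

Coercivity of a(·,·) on H^1_0(-2, 3/2) means a(u, u) ≥ α ||u||_{H^1}² for every u ∈ H^1_0.
The interval has length L = 7/2, and Poincaré/coercivity depend only on L. Here a(u, u) = ∫(u')² + (1/2)·∫u².
Here 0 < c = 1/2 < 1. The condition a(u,u) ≥ α||u||_{H^1}² reads (1−α)∫(u')² ≥ (α−c)∫u². Any admissible α is ≤ 1 (rapidly oscillating u have ∫u²/∫(u')² → 0), and α = 1 would force 0 ≥ (1−c)∫u², impossible since c < 1; so 1−α > 0. By the sharp Poincaré inequality on H^1_0 of an interval of length L, ∫(u')² ≥ (π/L)²∫u² with equality for the first sine mode sin(π(x−x₀)/L) (x₀ the left endpoint), so the inequality holds for all u iff (1−α)(π/L)² ≥ α − c, i.e. α ≤ ((π/L)² + c)/((π/L)² + 1) = (1 + c(L/π)²)/(1 + (L/π)²). With (π/L)² = 4*π^2/49 and c = 1/2, the largest admissible constant is α = ((π/L)² + c)/((π/L)² + 1).
Simplifying, α = (49 + 8*π^2)/(2*(4*π^2 + 49)).


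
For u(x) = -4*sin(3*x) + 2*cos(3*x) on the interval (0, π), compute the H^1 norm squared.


||u||_{H^1(0,π)}^2 = 100*π

u'(x) = -6*sin(3*x) - 12*cos(3*x).
Expand u² and (u')² and integrate term by term on (0, π), using: for integers n ≥ 1, ∫_0^π sin²(nx) dx = ∫_0^π cos²(nx) dx = π/2; for n ≠ n', ∫_0^π sin(nx)sin(n'x) dx = ∫_0^π cos(nx)cos(n'x) dx = 0; and by product-to-sum, ∫_0^π sin(nx)cos(n'x) dx = ½∫_0^π [sin((n+n')x) + sin((n−n')x)] dx, which is 0 when n+n' is even and 2n/(n²−n'²) when n+n' is odd (it need not vanish on (0, π)).
  u² squared terms: (-4)²·∫sin(3x)² dx = 16·π/2 = 8*π;  (2)²·∫cos(3x)² dx = 4·π/2 = 2*π.
  u² cross terms: 2·(-4)·(2)·∫sin(3x)·cos(3x) dx = -16·(0) = 0.
  So ∫_0^π u² dx = 8*π + 2*π + 0 = 10*π.
  (u')² squared terms: (-12)²·∫cos(3x)² dx = 144·π/2 = 72*π;  (-6)²·∫sin(3x)² dx = 36·π/2 = 18*π.
  (u')² cross terms: 2·(-12)·(-6)·∫cos(3x)·sin(3x) dx = 144·(0) = 0.
  So ∫_0^π (u')² dx = 72*π + 18*π + 0 = 90*π.
||u||_{H^1}^2 = (10*π) + (90*π) = 100*π.


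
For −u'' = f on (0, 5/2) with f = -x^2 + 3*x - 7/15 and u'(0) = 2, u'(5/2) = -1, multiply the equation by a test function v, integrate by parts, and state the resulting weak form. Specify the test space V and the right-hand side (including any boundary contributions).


V = H^1(0, 5/2) (v unrestricted at boundary; u is determined up to an additive constant); weak form: ∫_0^5/2 u'v' dx = ∫_0^5/2 (-x^2 + 3*x - 7/15) v dx − v(5/2) − 2·v(0) for all v ∈ V.

Multiply both sides by a test function v and integrate from 0 to 5/2:
  ∫_0^5/2 −u''(x) v(x) dx = ∫_0^5/2 f(x) v(x) dx.
Integrate the LHS by parts once:
  ∫_0^5/2 −u'' v dx = −[u'(x) v(x)]_0^5/2 + ∫_0^5/2 u'(x) v'(x) dx.
Thus ∫_0^5/2 u'(x) v'(x) dx = ∫_0^5/2 f(x) v(x) dx + [u'(x) v(x)]_0^5/2.
Choose V so that boundary terms are either known or forced to vanish.
u has inhomogeneous Neumann u'(0) = 2, u'(5/2) = -1. [u' v]_0^5/2 = (-1)·v(5/2) − (2)·v(0) = − v(5/2) − 2·v(0). Take V = H^1(0, 5/2); boundary term becomes part of RHS.
Weak formulation: find u (satisfying any essential BC) such that ∫_0^5/2 u'(x) v'(x) dx = ∫_0^5/2 f v dx − v(5/2) − 2·v(0) for all v ∈ V (Neumann data are natural BCs: they enter the RHS as boundary terms).
Substituting f(x) = -x^2 + 3*x - 7/15, the right-hand side is ∫_0^5/2 (-x^2 + 3*x - 7/15) v dx − v(5/2) − 2·v(0).
Compatibility check (pure Neumann): taking v ≡ 1 ∈ V gives 0 = ∫_0^5/2 f dx + (-1) − (2), i.e. ∫_0^5/2 f dx must equal u'(0) − u'(5/2) = 3. Indeed ∫_0^5/2 (-x^2 + 3*x - 7/15) dx = 3, so the data are compatible. The solution is then unique only up to an additive constant (fix it e.g. by requiring ∫_0^5/2 u dx = 0).


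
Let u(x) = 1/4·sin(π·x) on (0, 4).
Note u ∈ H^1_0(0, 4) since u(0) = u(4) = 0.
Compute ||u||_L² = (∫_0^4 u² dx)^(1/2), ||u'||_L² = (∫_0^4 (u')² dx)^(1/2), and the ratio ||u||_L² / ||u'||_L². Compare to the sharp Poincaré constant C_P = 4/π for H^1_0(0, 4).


||u||_L² / ||u'||_L² = 1/π < C_P = 4/π.

u(x) = 1/4·sin(π·x), so u'(x) = π*cos(π*x)/4.
Writing u(x) = A·sin(kπx/L) with A = 1/4 and k = 4, use ∫_0^L sin²(kπx/L) dx = L/2 and ∫_0^L cos²(kπx/L) dx = L/2.
u² = 1/16·sin²(π·x) and (u')² = π^2/16·cos²(π·x), and each of sin², cos² integrates to L/2 = 2 over (0, 4).
∫_0^4 u² dx = 1/8, so ||u||_L² = sqrt(2)/4.
∫_0^4 (u')² dx = π^2/8, so ||u'||_L² = sqrt(2)*π/4.
Ratio ||u||_L² / ||u'||_L² = 1/π.
Sharp Poincaré constant on H^1_0(0, 4) is C_P = L/π = 4/π, achieved by sin(π/4·x).
This is the k = 4 harmonic; the ratio L/(kπ) is strictly less than C_P = L/π, consistent with the sharp inequality ||u||_L² ≤ C_P ||u'||_L².


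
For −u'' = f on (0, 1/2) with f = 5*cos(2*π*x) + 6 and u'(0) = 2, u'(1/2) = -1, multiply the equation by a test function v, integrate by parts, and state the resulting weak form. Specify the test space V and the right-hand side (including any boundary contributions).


V = H^1(0, 1/2) (v unrestricted at boundary; u is determined up to an additive constant); weak form: ∫_0^1/2 u'v' dx = ∫_0^1/2 (5*cos(2*π*x) + 6) v dx − v(1/2) − 2·v(0) for all v ∈ V.

Multiply both sides by a test function v and integrate from 0 to 1/2:
  ∫_0^1/2 −u''(x) v(x) dx = ∫_0^1/2 f(x) v(x) dx.
Integrate the LHS by parts once:
  ∫_0^1/2 −u'' v dx = −[u'(x) v(x)]_0^1/2 + ∫_0^1/2 u'(x) v'(x) dx.
Thus ∫_0^1/2 u'(x) v'(x) dx = ∫_0^1/2 f(x) v(x) dx + [u'(x) v(x)]_0^1/2.
Choose V so that boundary terms are either known or forced to vanish.
u has inhomogeneous Neumann u'(0) = 2, u'(1/2) = -1. [u' v]_0^1/2 = (-1)·v(1/2) − (2)·v(0) = − v(1/2) − 2·v(0). Take V = H^1(0, 1/2); boundary term becomes part of RHS.
Weak formulation: find u (satisfying any essential BC) such that ∫_0^1/2 u'(x) v'(x) dx = ∫_0^1/2 f v dx − v(1/2) − 2·v(0) for all v ∈ V (Neumann data are natural BCs: they enter the RHS as boundary terms).
Substituting f(x) = 5*cos(2*π*x) + 6, the right-hand side is ∫_0^1/2 (5*cos(2*π*x) + 6) v dx − v(1/2) − 2·v(0).
Compatibility check (pure Neumann): taking v ≡ 1 ∈ V gives 0 = ∫_0^1/2 f dx + (-1) − (2), i.e. ∫_0^1/2 f dx must equal u'(0) − u'(1/2) = 3. Indeed ∫_0^1/2 (5*cos(2*π*x) + 6) dx = 3, so the data are compatible. The solution is then unique only up to an additive constant (fix it e.g. by requiring ∫_0^1/2 u dx = 0).


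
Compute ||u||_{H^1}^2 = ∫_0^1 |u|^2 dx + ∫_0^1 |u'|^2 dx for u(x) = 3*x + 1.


||u||_{H^1}^2 = 16

The H^1 norm (squared) on an interval (0, L) is
  ||u||_{H^1}^2 = ∫_0^L u(x)^2 dx + ∫_0^L u'(x)^2 dx.
Compute u'(x) = 3.
Then u(x)^2 = 9*x**2 + 6*x + 1 and u'(x)^2 = 9.
Integrate each monomial from 0 to 1 using ∫_0^1 c·x^n dx = c·1^(n+1)/(n+1):
  ∫_0^1 u(x)^2 dx = ∫_0^1 (9*x^2 + 6*x + 1) dx. Term by term:
    ∫_0^1 9*x^2 dx = 3;  ∫_0^1 6*x dx = 3;  ∫_0^1 1 dx = 1.
  Sum: 3 + 3 + 1 = 7.
  ∫_0^1 u'(x)^2 dx = ∫_0^1 (9) dx. Term by term:
    ∫_0^1 9 dx = 9.
Adding: ||u||_{H^1}^2 = 7 + 9 = 16.


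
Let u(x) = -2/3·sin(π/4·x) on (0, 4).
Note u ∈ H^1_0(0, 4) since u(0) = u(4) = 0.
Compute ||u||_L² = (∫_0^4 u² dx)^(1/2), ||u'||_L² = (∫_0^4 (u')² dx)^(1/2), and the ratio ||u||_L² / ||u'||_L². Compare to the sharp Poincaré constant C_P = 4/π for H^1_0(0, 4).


||u||_L² / ||u'||_L² = 4/π = C_P.

u(x) = -2/3·sin(π/4·x), so u'(x) = -π*cos(π*x/4)/6.
Writing u(x) = A·sin(kπx/L) with A = -2/3 and k = 1, use ∫_0^L sin²(kπx/L) dx = L/2 and ∫_0^L cos²(kπx/L) dx = L/2.
u² = 4/9·sin²(π/4·x) and (u')² = π^2/36·cos²(π/4·x), and each of sin², cos² integrates to L/2 = 2 over (0, 4).
∫_0^4 u² dx = 8/9, so ||u||_L² = 2*sqrt(2)/3.
∫_0^4 (u')² dx = π^2/18, so ||u'||_L² = sqrt(2)*π/6.
Ratio ||u||_L² / ||u'||_L² = 4/π.
Sharp Poincaré constant on H^1_0(0, 4) is C_P = L/π = 4/π, achieved by sin(π/4·x).
This is the k = 1 eigenfunction (up to amplitude), so the ratio equals the sharp Poincaré constant exactly.


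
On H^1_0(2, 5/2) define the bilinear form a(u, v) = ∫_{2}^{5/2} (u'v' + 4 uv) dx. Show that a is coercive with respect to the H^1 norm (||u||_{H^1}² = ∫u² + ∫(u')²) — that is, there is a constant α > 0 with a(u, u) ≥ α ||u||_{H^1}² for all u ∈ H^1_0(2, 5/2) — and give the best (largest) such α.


α = 1

Coercivity of a(·,·) on H^1_0(2, 5/2) means a(u, u) ≥ α ||u||_{H^1}² for every u ∈ H^1_0.
The interval has length L = 1/2, and Poincaré/coercivity depend only on L. Here a(u, u) = ∫(u')² + (4)·∫u².
Here c = 4 ≥ 1, so a(u,u) = ∫(u')² + c∫u² ≥ ∫(u')² + ∫u² = ||u||_{H^1}², i.e. α = 1 works. No larger α is possible: a(u,u) ≥ α||u||_{H^1}² means (1−α)∫(u')² ≥ (α−c)∫u², and for the modes u_n = sin(nπ(x−x₀)/L) (x₀ the left endpoint) one has ∫u_n²/∫(u_n')² = (L/(nπ))² → 0, so a(u_n,u_n)/||u_n||_{H^1}² → 1. Hence the optimal constant is α = 1.
Therefore α = 1.


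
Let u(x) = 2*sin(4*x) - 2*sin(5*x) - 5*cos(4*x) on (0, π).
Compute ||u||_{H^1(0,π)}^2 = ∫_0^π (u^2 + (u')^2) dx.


||u||_{H^1(0,π)}^2 = 3400/9 + 597*π/2

u'(x) = 20*sin(4*x) + 8*cos(4*x) - 10*cos(5*x).
Expand u² and (u')² and integrate term by term on (0, π), using: for integers n ≥ 1, ∫_0^π sin²(nx) dx = ∫_0^π cos²(nx) dx = π/2; for n ≠ n', ∫_0^π sin(nx)sin(n'x) dx = ∫_0^π cos(nx)cos(n'x) dx = 0; and by product-to-sum, ∫_0^π sin(nx)cos(n'x) dx = ½∫_0^π [sin((n+n')x) + sin((n−n')x)] dx, which is 0 when n+n' is even and 2n/(n²−n'²) when n+n' is odd (it need not vanish on (0, π)).
  u² squared terms: (-5)²·∫cos(4x)² dx = 25·π/2 = 25*π/2;  (-2)²·∫sin(5x)² dx = 4·π/2 = 2*π;  (2)²·∫sin(4x)² dx = 4·π/2 = 2*π.
  u² cross terms: 2·(-5)·(-2)·∫cos(4x)·sin(5x) dx = 20·(10/9) = 200/9;  2·(-5)·(2)·∫cos(4x)·sin(4x) dx = -20·(0) = 0;  2·(-2)·(2)·∫sin(5x)·sin(4x) dx = -8·(0) = 0.
  So ∫_0^π u² dx = 25*π/2 + 2*π + 2*π + 200/9 + 0 + 0 = 200/9 + 33*π/2.
  (u')² squared terms: (-10)²·∫cos(5x)² dx = 100·π/2 = 50*π;  (8)²·∫cos(4x)² dx = 64·π/2 = 32*π;  (20)²·∫sin(4x)² dx = 400·π/2 = 200*π.
  (u')² cross terms: 2·(-10)·(8)·∫cos(5x)·cos(4x) dx = -160·(0) = 0;  2·(-10)·(20)·∫cos(5x)·sin(4x) dx = -400·(-8/9) = 3200/9;  2·(8)·(20)·∫cos(4x)·sin(4x) dx = 320·(0) = 0.
  So ∫_0^π (u')² dx = 50*π + 32*π + 200*π + 0 + 3200/9 + 0 = 3200/9 + 282*π.
||u||_{H^1}^2 = (200/9 + 33*π/2) + (3200/9 + 282*π) = 3400/9 + 597*π/2.


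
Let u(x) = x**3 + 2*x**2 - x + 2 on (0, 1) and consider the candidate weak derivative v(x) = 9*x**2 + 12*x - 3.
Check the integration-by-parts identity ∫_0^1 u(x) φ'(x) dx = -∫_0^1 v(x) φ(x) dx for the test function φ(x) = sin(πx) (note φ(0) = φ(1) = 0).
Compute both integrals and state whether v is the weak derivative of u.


LHS = -5/π + 12/π^3, RHS = -15/π + 36/π^3. No, v is not the weak derivative of u.

u(x) = x**3 + 2*x**2 - x + 2, classical derivative u'(x) = 3*x**2 + 4*x - 1.
φ(x) = sin(πx), so φ'(x) = π*cos(π*x).
Note φ(0) = φ(1) = 0, so the boundary term u·φ vanishes.
LHS = ∫_0^1 u(x) φ'(x) dx = ∫_0^1 (π*x^3*cos(π*x) + 2*π*x^2*cos(π*x) - π*x*cos(π*x) + 2*π*cos(π*x)) dx. Term by term:
  ∫_0^1 2*π*cos(π*x) dx = 0;  ∫_0^1 π*x^3*cos(π*x) dx = -3/π + 12/π^3;  ∫_0^1 -π*x*cos(π*x) dx = 2/π;
  ∫_0^1 2*π*x^2*cos(π*x) dx = -4/π.
Sum: 0 + -3/π + 12/π^3 + 2/π − 4/π = -5/π + 12/π^3.
So LHS = -5/π + 12/π^3.
∫_0^1 v(x) φ(x) dx = ∫_0^1 (9*x^2*sin(π*x) + 12*x*sin(π*x) - 3*sin(π*x)) dx. Term by term:
  ∫_0^1 -3*sin(π*x) dx = -6/π;  ∫_0^1 9*x^2*sin(π*x) dx = -36/π^3 + 9/π;  ∫_0^1 12*x*sin(π*x) dx = 12/π.
Sum: -6/π + -36/π^3 + 9/π + 12/π = -36/π^3 + 15/π.
So RHS = -∫_0^1 v(x) φ(x) dx = -15/π + 36/π^3.
LHS − RHS = -24/π^3 + 10/π ≠ 0, so the identity fails.
(For a valid weak derivative the identity must hold for EVERY test function, in particular this one. The failure shows v is NOT the weak derivative of u.)
Correct weak derivative would be u'(x) = 3*x**2 + 4*x - 1.
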